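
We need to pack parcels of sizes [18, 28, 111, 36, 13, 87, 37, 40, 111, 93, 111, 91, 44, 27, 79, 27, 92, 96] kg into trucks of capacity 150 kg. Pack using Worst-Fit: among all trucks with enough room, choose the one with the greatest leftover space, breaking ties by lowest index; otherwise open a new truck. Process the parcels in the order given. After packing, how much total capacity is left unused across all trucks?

359

18 kg → truck 1 (remaining 132 kg)
28 kg → truck 1 (remaining 104 kg)
111 kg → truck 2 (remaining 39 kg)
36 kg → truck 1 (remaining 68 kg)
13 kg → truck 1 (remaining 55 kg)
87 kg → truck 3 (remaining 63 kg)
37 kg → truck 3 (remaining 26 kg)
40 kg → truck 1 (remaining 15 kg)
111 kg → truck 4 (remaining 39 kg)
93 kg → truck 5 (remaining 57 kg)
111 kg → truck 6 (remaining 39 kg)
91 kg → truck 7 (remaining 59 kg)
44 kg → truck 7 (remaining 15 kg)
27 kg → truck 5 (remaining 30 kg)
79 kg → truck 8 (remaining 71 kg)
27 kg → truck 8 (remaining 44 kg)
92 kg → truck 9 (remaining 58 kg)
96 kg → truck 10 (remaining 54 kg)
10 trucks × 150 kg = 1500 kg; used 1141 kg; unused 359 kg.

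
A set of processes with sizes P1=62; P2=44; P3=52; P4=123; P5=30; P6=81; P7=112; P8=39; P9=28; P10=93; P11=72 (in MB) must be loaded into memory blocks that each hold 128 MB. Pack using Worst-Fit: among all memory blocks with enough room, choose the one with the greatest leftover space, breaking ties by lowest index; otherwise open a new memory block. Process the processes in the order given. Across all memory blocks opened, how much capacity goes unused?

P1 (62 MB) → memory block 1 (remaining 66 MB)
P2 (44 MB) → memory block 1 (remaining 22 MB)
P3 (52 MB) → memory block 2 (remaining 76 MB)
P4 (123 MB) → memory block 3 (remaining 5 MB)
P5 (30 MB) → memory block 2 (remaining 46 MB)
P6 (81 MB) → memory block 4 (remaining 47 MB)
P7 (112 MB) → memory block 5 (remaining 16 MB)
P8 (39 MB) → memory block 4 (remaining 8 MB)
P9 (28 MB) → memory block 2 (remaining 18 MB)
P10 (93 MB) → memory block 6 (remaining 35 MB)
P11 (72 MB) → memory block 7 (remaining 56 MB)
7 memory blocks × 128 MB = 896 MB; used 736 MB; unused 160 MB.

160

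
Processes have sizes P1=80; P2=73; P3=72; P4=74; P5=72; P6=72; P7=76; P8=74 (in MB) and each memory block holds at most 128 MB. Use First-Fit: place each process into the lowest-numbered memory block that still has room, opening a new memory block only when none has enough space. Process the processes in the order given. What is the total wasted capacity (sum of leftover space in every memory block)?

P1 (80 MB) → memory block 1 (remaining 48 MB)
P2 (73 MB) → memory block 2 (remaining 55 MB)
P3 (72 MB) → memory block 3 (remaining 56 MB)
P4 (74 MB) → memory block 4 (remaining 54 MB)
P5 (72 MB) → memory block 5 (remaining 56 MB)
P6 (72 MB) → memory block 6 (remaining 56 MB)
P7 (76 MB) → memory block 7 (remaining 52 MB)
P8 (74 MB) → memory block 8 (remaining 54 MB)
8 memory blocks × 128 MB = 1024 MB; used 593 MB; unused 431 MB.

431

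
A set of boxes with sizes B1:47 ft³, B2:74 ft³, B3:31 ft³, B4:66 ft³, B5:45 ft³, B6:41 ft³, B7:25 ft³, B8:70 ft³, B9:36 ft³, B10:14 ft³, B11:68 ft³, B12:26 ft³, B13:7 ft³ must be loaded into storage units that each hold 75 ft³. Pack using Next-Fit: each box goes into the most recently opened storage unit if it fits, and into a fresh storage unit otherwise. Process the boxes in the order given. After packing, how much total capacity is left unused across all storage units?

200

Put B1 (47 ft³) in storage unit 1; 28 ft³ remain.
Put B2 (74 ft³) in storage unit 2; 1 ft³ remain.
Put B3 (31 ft³) in storage unit 3; 44 ft³ remain.
Put B4 (66 ft³) in storage unit 4; 9 ft³ remain.
Put B5 (45 ft³) in storage unit 5; 30 ft³ remain.
Put B6 (41 ft³) in storage unit 6; 34 ft³ remain.
Put B7 (25 ft³) in storage unit 6; 9 ft³ remain.
Put B8 (70 ft³) in storage unit 7; 5 ft³ remain.
Put B9 (36 ft³) in storage unit 8; 39 ft³ remain.
Put B10 (14 ft³) in storage unit 8; 25 ft³ remain.
Put B11 (68 ft³) in storage unit 9; 7 ft³ remain.
Put B12 (26 ft³) in storage unit 10; 49 ft³ remain.
Put B13 (7 ft³) in storage unit 10; 42 ft³ remain.
10 storage units × 75 ft³ = 750 ft³; used 550 ft³; unused 200 ft³.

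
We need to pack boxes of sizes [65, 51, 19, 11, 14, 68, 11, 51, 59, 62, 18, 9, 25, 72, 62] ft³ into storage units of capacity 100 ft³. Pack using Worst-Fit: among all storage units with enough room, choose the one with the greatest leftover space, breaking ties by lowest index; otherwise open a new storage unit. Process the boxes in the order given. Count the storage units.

8 storage units

Put 65 ft³ in storage unit 1; 35 ft³ remain.
Put 51 ft³ in storage unit 2; 49 ft³ remain.
Put 19 ft³ in storage unit 2; 30 ft³ remain.
Put 11 ft³ in storage unit 1; 24 ft³ remain.
Put 14 ft³ in storage unit 2; 16 ft³ remain.
Put 68 ft³ in storage unit 3; 32 ft³ remain.
Put 11 ft³ in storage unit 3; 21 ft³ remain.
Put 51 ft³ in storage unit 4; 49 ft³ remain.
Put 59 ft³ in storage unit 5; 41 ft³ remain.
Put 62 ft³ in storage unit 6; 38 ft³ remain.
Put 18 ft³ in storage unit 4; 31 ft³ remain.
Put 9 ft³ in storage unit 5; 32 ft³ remain.
Put 25 ft³ in storage unit 6; 13 ft³ remain.
Put 72 ft³ in storage unit 7; 28 ft³ remain.
Put 62 ft³ in storage unit 8; 38 ft³ remain.
Final storage units: [65,11] [51,19,14] [68,11] [51,18] [59,9] [62,25] [72] [62].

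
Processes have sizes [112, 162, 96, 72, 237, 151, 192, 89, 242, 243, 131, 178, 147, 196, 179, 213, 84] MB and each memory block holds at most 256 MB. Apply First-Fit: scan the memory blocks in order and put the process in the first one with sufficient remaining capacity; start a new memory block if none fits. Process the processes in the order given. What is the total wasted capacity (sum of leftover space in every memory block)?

memory block 1: place 112 MB, 144 MB left
memory block 2: place 162 MB, 94 MB left
memory block 1: place 96 MB, 48 MB left
memory block 2: place 72 MB, 22 MB left
memory block 3: place 237 MB, 19 MB left
memory block 4: place 151 MB, 105 MB left
memory block 5: place 192 MB, 64 MB left
memory block 4: place 89 MB, 16 MB left
memory block 6: place 242 MB, 14 MB left
memory block 7: place 243 MB, 13 MB left
memory block 8: place 131 MB, 125 MB left
memory block 9: place 178 MB, 78 MB left
memory block 10: place 147 MB, 109 MB left
memory block 11: place 196 MB, 60 MB left
memory block 12: place 179 MB, 77 MB left
memory block 13: place 213 MB, 43 MB left
memory block 8: place 84 MB, 41 MB left
13 memory blocks × 256 MB = 3328 MB; used 2724 MB; unused 604 MB.

604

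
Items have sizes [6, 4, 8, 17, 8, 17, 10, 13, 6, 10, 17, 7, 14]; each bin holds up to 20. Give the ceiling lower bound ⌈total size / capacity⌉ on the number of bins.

Total size = 6 + 4 + 8 + 17 + 8 + 17 + 10 + 13 + 6 + 10 + 17 + 7 + 14 = 137.
⌈137 / 20⌉ = 7.

7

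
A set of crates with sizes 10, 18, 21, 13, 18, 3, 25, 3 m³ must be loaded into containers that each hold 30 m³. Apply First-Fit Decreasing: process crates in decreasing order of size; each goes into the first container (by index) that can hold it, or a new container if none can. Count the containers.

5 containers

Sorted descending: 25, 21, 18, 18, 13, 10, 3, 3.
container 1: place 25 m³, 5 m³ left
container 2: place 21 m³, 9 m³ left
container 3: place 18 m³, 12 m³ left
container 4: place 18 m³, 12 m³ left
container 5: place 13 m³, 17 m³ left
container 3: place 10 m³, 2 m³ left
container 1: place 3 m³, 2 m³ left
container 2: place 3 m³, 6 m³ left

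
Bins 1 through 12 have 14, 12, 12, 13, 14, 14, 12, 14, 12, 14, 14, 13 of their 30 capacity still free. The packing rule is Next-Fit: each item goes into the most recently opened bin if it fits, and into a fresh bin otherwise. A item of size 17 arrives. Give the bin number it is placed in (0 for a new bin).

0

Next-Fit only looks at bin 12, which has 13 free.
17 does not fit, so a new bin is opened.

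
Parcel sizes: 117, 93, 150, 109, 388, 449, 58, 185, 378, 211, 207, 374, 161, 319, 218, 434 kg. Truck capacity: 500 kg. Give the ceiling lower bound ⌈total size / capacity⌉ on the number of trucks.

8 trucks

Total size = 117 + 93 + 150 + 109 + 388 + 449 + 58 + 185 + 378 + 211 + 207 + 374 + 161 + 319 + 218 + 434 = 3851 kg.
⌈3851 / 500⌉ = 8.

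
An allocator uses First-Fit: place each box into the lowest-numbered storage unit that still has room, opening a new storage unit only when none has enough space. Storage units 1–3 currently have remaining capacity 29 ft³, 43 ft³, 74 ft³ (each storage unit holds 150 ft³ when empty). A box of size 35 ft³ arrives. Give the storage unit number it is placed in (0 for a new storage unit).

2

Storage units with room: storage unit 2 (43 ft³), storage unit 3 (74 ft³).
The first with room is storage unit 2.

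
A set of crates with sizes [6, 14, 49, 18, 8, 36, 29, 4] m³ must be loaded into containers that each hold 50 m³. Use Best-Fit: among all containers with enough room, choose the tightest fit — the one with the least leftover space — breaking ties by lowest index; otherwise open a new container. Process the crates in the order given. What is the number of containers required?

container 1: place 6 m³, 44 m³ left
container 1: place 14 m³, 30 m³ left
container 2: place 49 m³, 1 m³ left
container 1: place 18 m³, 12 m³ left
container 1: place 8 m³, 4 m³ left
container 3: place 36 m³, 14 m³ left
container 4: place 29 m³, 21 m³ left
container 1: place 4 m³, 0 m³ left

4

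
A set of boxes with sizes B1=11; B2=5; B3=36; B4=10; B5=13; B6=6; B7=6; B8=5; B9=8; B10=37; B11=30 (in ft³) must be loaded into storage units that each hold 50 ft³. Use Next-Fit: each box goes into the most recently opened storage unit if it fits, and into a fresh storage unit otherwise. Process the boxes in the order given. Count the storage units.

5 storage units

storage unit 1: place B1 (11 ft³), 39 ft³ left
storage unit 1: place B2 (5 ft³), 34 ft³ left
storage unit 2: place B3 (36 ft³), 14 ft³ left
storage unit 2: place B4 (10 ft³), 4 ft³ left
storage unit 3: place B5 (13 ft³), 37 ft³ left
storage unit 3: place B6 (6 ft³), 31 ft³ left
storage unit 3: place B7 (6 ft³), 25 ft³ left
storage unit 3: place B8 (5 ft³), 20 ft³ left
storage unit 3: place B9 (8 ft³), 12 ft³ left
storage unit 4: place B10 (37 ft³), 13 ft³ left
storage unit 5: place B11 (30 ft³), 20 ft³ left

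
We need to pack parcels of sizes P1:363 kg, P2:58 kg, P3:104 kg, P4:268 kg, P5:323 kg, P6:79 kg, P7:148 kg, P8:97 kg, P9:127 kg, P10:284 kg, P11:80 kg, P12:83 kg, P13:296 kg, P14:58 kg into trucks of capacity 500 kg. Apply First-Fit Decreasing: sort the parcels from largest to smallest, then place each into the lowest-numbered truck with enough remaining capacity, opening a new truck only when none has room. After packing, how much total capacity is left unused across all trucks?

Sorted descending: 363, 323, 296, 284, 268, 148, 127, 104, 97, 83, 80, 79, 58, 58.
truck 1: place 363 kg, 137 kg left
truck 2: place 323 kg, 177 kg left
truck 3: place 296 kg, 204 kg left
truck 4: place 284 kg, 216 kg left
truck 5: place 268 kg, 232 kg left
truck 2: place 148 kg, 29 kg left
truck 1: place 127 kg, 10 kg left
truck 3: place 104 kg, 100 kg left
truck 3: place 97 kg, 3 kg left
truck 4: place 83 kg, 133 kg left
truck 4: place 80 kg, 53 kg left
truck 5: place 79 kg, 153 kg left
truck 5: place 58 kg, 95 kg left
truck 5: place 58 kg, 37 kg left
5 trucks × 500 kg = 2500 kg; used 2368 kg; unused 132 kg.

132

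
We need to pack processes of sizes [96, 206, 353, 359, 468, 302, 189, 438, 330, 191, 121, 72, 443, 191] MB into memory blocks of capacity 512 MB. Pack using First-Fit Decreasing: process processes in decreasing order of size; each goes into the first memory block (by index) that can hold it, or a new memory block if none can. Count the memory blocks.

Sorted descending: 468, 443, 438, 359, 353, 330, 302, 206, 191, 191, 189, 121, 96, 72.
Put 468 MB in memory block 1; 44 MB remain.
Put 443 MB in memory block 2; 69 MB remain.
Put 438 MB in memory block 3; 74 MB remain.
Put 359 MB in memory block 4; 153 MB remain.
Put 353 MB in memory block 5; 159 MB remain.
Put 330 MB in memory block 6; 182 MB remain.
Put 302 MB in memory block 7; 210 MB remain.
Put 206 MB in memory block 7; 4 MB remain.
Put 191 MB in memory block 8; 321 MB remain.
Put 191 MB in memory block 8; 130 MB remain.
Put 189 MB in memory block 9; 323 MB remain.
Put 121 MB in memory block 4; 32 MB remain.
Put 96 MB in memory block 5; 63 MB remain.
Put 72 MB in memory block 3; 2 MB remain.

9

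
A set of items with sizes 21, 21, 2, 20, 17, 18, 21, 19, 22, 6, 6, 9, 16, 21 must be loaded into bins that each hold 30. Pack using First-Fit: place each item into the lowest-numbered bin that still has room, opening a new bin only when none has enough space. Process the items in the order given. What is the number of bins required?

21 → bin 1 (remaining 9)
21 → bin 2 (remaining 9)
2 → bin 1 (remaining 7)
20 → bin 3 (remaining 10)
17 → bin 4 (remaining 13)
18 → bin 5 (remaining 12)
21 → bin 6 (remaining 9)
19 → bin 7 (remaining 11)
22 → bin 8 (remaining 8)
6 → bin 1 (remaining 1)
6 → bin 2 (remaining 3)
9 → bin 3 (remaining 1)
16 → bin 9 (remaining 14)
21 → bin 10 (remaining 9)

10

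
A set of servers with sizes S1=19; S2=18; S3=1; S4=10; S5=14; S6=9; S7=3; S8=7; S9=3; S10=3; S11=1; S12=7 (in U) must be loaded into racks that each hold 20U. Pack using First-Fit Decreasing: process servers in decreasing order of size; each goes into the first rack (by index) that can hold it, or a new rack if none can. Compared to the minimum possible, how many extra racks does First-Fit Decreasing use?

0

First-Fit Decreasing: [19,1] [18,1] [14,3,3] [10,9] [7,7,3] → 5 racks.
Total size 95U; any packing needs at least ⌈95/20⌉ = 5 racks.
So 5 is already optimal.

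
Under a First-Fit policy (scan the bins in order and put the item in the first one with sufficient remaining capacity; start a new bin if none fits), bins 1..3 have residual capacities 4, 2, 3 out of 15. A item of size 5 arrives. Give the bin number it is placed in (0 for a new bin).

No bin has ≥ 5 free, so a new bin is opened.

0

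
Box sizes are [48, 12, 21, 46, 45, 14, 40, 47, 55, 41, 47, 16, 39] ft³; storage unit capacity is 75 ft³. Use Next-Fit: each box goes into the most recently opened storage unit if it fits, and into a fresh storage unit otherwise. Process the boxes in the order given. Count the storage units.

9 storage units

48 ft³ → storage unit 1 (remaining 27 ft³)
12 ft³ → storage unit 1 (remaining 15 ft³)
21 ft³ → storage unit 2 (remaining 54 ft³)
46 ft³ → storage unit 2 (remaining 8 ft³)
45 ft³ → storage unit 3 (remaining 30 ft³)
14 ft³ → storage unit 3 (remaining 16 ft³)
40 ft³ → storage unit 4 (remaining 35 ft³)
47 ft³ → storage unit 5 (remaining 28 ft³)
55 ft³ → storage unit 6 (remaining 20 ft³)
41 ft³ → storage unit 7 (remaining 34 ft³)
47 ft³ → storage unit 8 (remaining 28 ft³)
16 ft³ → storage unit 8 (remaining 12 ft³)
39 ft³ → storage unit 9 (remaining 36 ft³)
Final storage units: [48,12] [21,46] [45,14] [40] [47] [55] [41] [47,16] [39].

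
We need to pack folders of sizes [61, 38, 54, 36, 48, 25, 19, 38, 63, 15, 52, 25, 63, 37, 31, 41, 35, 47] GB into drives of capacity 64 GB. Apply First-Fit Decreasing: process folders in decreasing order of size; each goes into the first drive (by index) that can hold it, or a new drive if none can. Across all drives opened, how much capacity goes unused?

Sorted descending: 63, 63, 61, 54, 52, 48, 47, 41, 38, 38, 37, 36, 35, 31, 25, 25, 19, 15.
63 GB → drive 1 (remaining 1 GB)
63 GB → drive 2 (remaining 1 GB)
61 GB → drive 3 (remaining 3 GB)
54 GB → drive 4 (remaining 10 GB)
52 GB → drive 5 (remaining 12 GB)
48 GB → drive 6 (remaining 16 GB)
47 GB → drive 7 (remaining 17 GB)
41 GB → drive 8 (remaining 23 GB)
38 GB → drive 9 (remaining 26 GB)
38 GB → drive 10 (remaining 26 GB)
37 GB → drive 11 (remaining 27 GB)
36 GB → drive 12 (remaining 28 GB)
35 GB → drive 13 (remaining 29 GB)
31 GB → drive 14 (remaining 33 GB)
25 GB → drive 9 (remaining 1 GB)
25 GB → drive 10 (remaining 1 GB)
19 GB → drive 8 (remaining 4 GB)
15 GB → drive 6 (remaining 1 GB)
14 drives × 64 GB = 896 GB; used 728 GB; unused 168 GB.

168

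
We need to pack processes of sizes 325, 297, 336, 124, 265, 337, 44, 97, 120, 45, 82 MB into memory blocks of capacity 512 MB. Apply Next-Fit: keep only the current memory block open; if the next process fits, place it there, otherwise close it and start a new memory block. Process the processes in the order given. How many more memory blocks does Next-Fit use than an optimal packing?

1

Next-Fit: [325] [297] [336,124] [265] [337,44,97] [120,45,82] → 6 memory blocks.
Total size 2072 MB; any packing needs at least ⌈2072/512⌉ = 5 memory blocks.
An optimal packing achieves that bound: [337,124,45] [336,120,44] [325,97,82] [297] [265] → 5 memory blocks.
Excess: 6 − 5 = 1.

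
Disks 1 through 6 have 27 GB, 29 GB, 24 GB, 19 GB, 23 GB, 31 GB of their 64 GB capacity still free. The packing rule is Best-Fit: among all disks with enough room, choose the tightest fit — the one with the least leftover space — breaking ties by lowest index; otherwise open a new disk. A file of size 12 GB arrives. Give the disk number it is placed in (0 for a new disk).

4

Disks with room: disk 1 (27 GB), disk 2 (29 GB), disk 3 (24 GB), disk 4 (19 GB), disk 5 (23 GB), disk 6 (31 GB).
Tightest fit is disk 4 with 19 GB free.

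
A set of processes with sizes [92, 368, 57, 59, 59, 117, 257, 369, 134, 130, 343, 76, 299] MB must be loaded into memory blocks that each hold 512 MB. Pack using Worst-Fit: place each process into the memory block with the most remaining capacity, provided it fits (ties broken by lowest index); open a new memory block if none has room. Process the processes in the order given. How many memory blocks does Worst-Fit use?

Put 92 MB in memory block 1; 420 MB remain.
Put 368 MB in memory block 1; 52 MB remain.
Put 57 MB in memory block 2; 455 MB remain.
Put 59 MB in memory block 2; 396 MB remain.
Put 59 MB in memory block 2; 337 MB remain.
Put 117 MB in memory block 2; 220 MB remain.
Put 257 MB in memory block 3; 255 MB remain.
Put 369 MB in memory block 4; 143 MB remain.
Put 134 MB in memory block 3; 121 MB remain.
Put 130 MB in memory block 2; 90 MB remain.
Put 343 MB in memory block 5; 169 MB remain.
Put 76 MB in memory block 5; 93 MB remain.
Put 299 MB in memory block 6; 213 MB remain.

6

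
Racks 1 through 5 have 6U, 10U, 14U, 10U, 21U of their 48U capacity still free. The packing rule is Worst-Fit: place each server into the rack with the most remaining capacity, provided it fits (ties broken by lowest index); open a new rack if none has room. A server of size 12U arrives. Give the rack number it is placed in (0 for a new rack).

5

Racks with room: rack 3 (14U), rack 5 (21U).
Most room is rack 5 with 21U free.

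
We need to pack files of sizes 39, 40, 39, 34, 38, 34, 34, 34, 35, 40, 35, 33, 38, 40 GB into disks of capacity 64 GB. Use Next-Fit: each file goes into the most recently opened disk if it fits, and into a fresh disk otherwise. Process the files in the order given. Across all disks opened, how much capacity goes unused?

383

Put 39 GB in disk 1; 25 GB remain.
Put 40 GB in disk 2; 24 GB remain.
Put 39 GB in disk 3; 25 GB remain.
Put 34 GB in disk 4; 30 GB remain.
Put 38 GB in disk 5; 26 GB remain.
Put 34 GB in disk 6; 30 GB remain.
Put 34 GB in disk 7; 30 GB remain.
Put 34 GB in disk 8; 30 GB remain.
Put 35 GB in disk 9; 29 GB remain.
Put 40 GB in disk 10; 24 GB remain.
Put 35 GB in disk 11; 29 GB remain.
Put 33 GB in disk 12; 31 GB remain.
Put 38 GB in disk 13; 26 GB remain.
Put 40 GB in disk 14; 24 GB remain.
14 disks × 64 GB = 896 GB; used 513 GB; unused 383 GB.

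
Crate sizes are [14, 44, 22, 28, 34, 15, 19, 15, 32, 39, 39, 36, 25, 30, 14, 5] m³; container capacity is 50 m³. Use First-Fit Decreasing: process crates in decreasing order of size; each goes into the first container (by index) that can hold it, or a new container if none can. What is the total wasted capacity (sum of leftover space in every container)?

39

Sorted descending: 44, 39, 39, 36, 34, 32, 30, 28, 25, 22, 19, 15, 15, 14, 14, 5.
Put 44 m³ in container 1; 6 m³ remain.
Put 39 m³ in container 2; 11 m³ remain.
Put 39 m³ in container 3; 11 m³ remain.
Put 36 m³ in container 4; 14 m³ remain.
Put 34 m³ in container 5; 16 m³ remain.
Put 32 m³ in container 6; 18 m³ remain.
Put 30 m³ in container 7; 20 m³ remain.
Put 28 m³ in container 8; 22 m³ remain.
Put 25 m³ in container 9; 25 m³ remain.
Put 22 m³ in container 8; 0 m³ remain.
Put 19 m³ in container 7; 1 m³ remain.
Put 15 m³ in container 5; 1 m³ remain.
Put 15 m³ in container 6; 3 m³ remain.
Put 14 m³ in container 4; 0 m³ remain.
Put 14 m³ in container 9; 11 m³ remain.
Put 5 m³ in container 1; 1 m³ remain.
9 containers × 50 m³ = 450 m³; used 411 m³; unused 39 m³.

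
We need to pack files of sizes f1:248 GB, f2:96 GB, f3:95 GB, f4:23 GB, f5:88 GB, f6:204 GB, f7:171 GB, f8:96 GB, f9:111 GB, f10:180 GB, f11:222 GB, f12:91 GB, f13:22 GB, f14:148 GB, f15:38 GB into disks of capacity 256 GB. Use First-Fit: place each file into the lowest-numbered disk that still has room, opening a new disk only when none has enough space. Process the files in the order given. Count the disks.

disk 1: place f1 (248 GB), 8 GB left
disk 2: place f2 (96 GB), 160 GB left
disk 2: place f3 (95 GB), 65 GB left
disk 2: place f4 (23 GB), 42 GB left
disk 3: place f5 (88 GB), 168 GB left
disk 4: place f6 (204 GB), 52 GB left
disk 5: place f7 (171 GB), 85 GB left
disk 3: place f8 (96 GB), 72 GB left
disk 6: place f9 (111 GB), 145 GB left
disk 7: place f10 (180 GB), 76 GB left
disk 8: place f11 (222 GB), 34 GB left
disk 6: place f12 (91 GB), 54 GB left
disk 2: place f13 (22 GB), 20 GB left
disk 9: place f14 (148 GB), 108 GB left
disk 3: place f15 (38 GB), 34 GB left
Final disks: [248] [96,95,23,22] [88,96,38] [204] [171] [111,91] [180] [222] [148].

9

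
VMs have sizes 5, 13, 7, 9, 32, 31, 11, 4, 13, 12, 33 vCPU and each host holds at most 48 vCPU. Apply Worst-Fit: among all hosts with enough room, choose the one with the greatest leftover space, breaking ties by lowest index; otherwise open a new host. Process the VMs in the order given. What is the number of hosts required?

5 vCPU → host 1 (remaining 43 vCPU)
13 vCPU → host 1 (remaining 30 vCPU)
7 vCPU → host 1 (remaining 23 vCPU)
9 vCPU → host 1 (remaining 14 vCPU)
32 vCPU → host 2 (remaining 16 vCPU)
31 vCPU → host 3 (remaining 17 vCPU)
11 vCPU → host 3 (remaining 6 vCPU)
4 vCPU → host 2 (remaining 12 vCPU)
13 vCPU → host 1 (remaining 1 vCPU)
12 vCPU → host 2 (remaining 0 vCPU)
33 vCPU → host 4 (remaining 15 vCPU)

4 hosts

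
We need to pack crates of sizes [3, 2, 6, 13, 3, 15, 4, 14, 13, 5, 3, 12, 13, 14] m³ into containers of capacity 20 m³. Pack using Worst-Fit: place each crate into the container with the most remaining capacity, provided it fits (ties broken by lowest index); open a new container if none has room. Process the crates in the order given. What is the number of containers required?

3 m³ → container 1 (remaining 17 m³)
2 m³ → container 1 (remaining 15 m³)
6 m³ → container 1 (remaining 9 m³)
13 m³ → container 2 (remaining 7 m³)
3 m³ → container 1 (remaining 6 m³)
15 m³ → container 3 (remaining 5 m³)
4 m³ → container 2 (remaining 3 m³)
14 m³ → container 4 (remaining 6 m³)
13 m³ → container 5 (remaining 7 m³)
5 m³ → container 5 (remaining 2 m³)
3 m³ → container 1 (remaining 3 m³)
12 m³ → container 6 (remaining 8 m³)
13 m³ → container 7 (remaining 7 m³)
14 m³ → container 8 (remaining 6 m³)
Final containers: [3,2,6,3,3] [13,4] [15] [14] [13,5] [12] [13] [14].

8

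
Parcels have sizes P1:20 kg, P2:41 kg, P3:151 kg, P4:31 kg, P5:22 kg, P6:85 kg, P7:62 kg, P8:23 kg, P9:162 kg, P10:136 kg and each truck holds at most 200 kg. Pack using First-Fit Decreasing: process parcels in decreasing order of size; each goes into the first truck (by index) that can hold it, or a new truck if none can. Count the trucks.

Sorted descending: 162, 151, 136, 85, 62, 41, 31, 23, 22, 20.
truck 1: place 162 kg, 38 kg left
truck 2: place 151 kg, 49 kg left
truck 3: place 136 kg, 64 kg left
truck 4: place 85 kg, 115 kg left
truck 3: place 62 kg, 2 kg left
truck 2: place 41 kg, 8 kg left
truck 1: place 31 kg, 7 kg left
truck 4: place 23 kg, 92 kg left
truck 4: place 22 kg, 70 kg left
truck 4: place 20 kg, 50 kg left

4 trucks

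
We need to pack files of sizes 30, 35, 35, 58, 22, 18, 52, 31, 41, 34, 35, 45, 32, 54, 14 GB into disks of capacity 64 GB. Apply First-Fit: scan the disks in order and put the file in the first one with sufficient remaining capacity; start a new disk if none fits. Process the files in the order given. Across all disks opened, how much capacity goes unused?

Put 30 GB in disk 1; 34 GB remain.
Put 35 GB in disk 2; 29 GB remain.
Put 35 GB in disk 3; 29 GB remain.
Put 58 GB in disk 4; 6 GB remain.
Put 22 GB in disk 1; 12 GB remain.
Put 18 GB in disk 2; 11 GB remain.
Put 52 GB in disk 5; 12 GB remain.
Put 31 GB in disk 6; 33 GB remain.
Put 41 GB in disk 7; 23 GB remain.
Put 34 GB in disk 8; 30 GB remain.
Put 35 GB in disk 9; 29 GB remain.
Put 45 GB in disk 10; 19 GB remain.
Put 32 GB in disk 6; 1 GB remain.
Put 54 GB in disk 11; 10 GB remain.
Put 14 GB in disk 3; 15 GB remain.
11 disks × 64 GB = 704 GB; used 536 GB; unused 168 GB.

168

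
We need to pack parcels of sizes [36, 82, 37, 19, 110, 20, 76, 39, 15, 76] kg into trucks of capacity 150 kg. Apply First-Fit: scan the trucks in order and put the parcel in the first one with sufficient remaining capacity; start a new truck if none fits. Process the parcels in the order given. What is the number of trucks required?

4

36 kg → truck 1 (remaining 114 kg)
82 kg → truck 1 (remaining 32 kg)
37 kg → truck 2 (remaining 113 kg)
19 kg → truck 1 (remaining 13 kg)
110 kg → truck 2 (remaining 3 kg)
20 kg → truck 3 (remaining 130 kg)
76 kg → truck 3 (remaining 54 kg)
39 kg → truck 3 (remaining 15 kg)
15 kg → truck 3 (remaining 0 kg)
76 kg → truck 4 (remaining 74 kg)
Final trucks: [36,82,19] [37,110] [20,76,39,15] [76].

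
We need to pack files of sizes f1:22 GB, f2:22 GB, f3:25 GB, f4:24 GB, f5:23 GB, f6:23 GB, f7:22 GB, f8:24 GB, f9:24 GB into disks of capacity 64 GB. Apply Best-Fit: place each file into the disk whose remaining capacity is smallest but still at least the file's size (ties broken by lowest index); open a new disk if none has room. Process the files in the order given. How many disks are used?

Put f1 (22 GB) in disk 1; 42 GB remain.
Put f2 (22 GB) in disk 1; 20 GB remain.
Put f3 (25 GB) in disk 2; 39 GB remain.
Put f4 (24 GB) in disk 2; 15 GB remain.
Put f5 (23 GB) in disk 3; 41 GB remain.
Put f6 (23 GB) in disk 3; 18 GB remain.
Put f7 (22 GB) in disk 4; 42 GB remain.
Put f8 (24 GB) in disk 4; 18 GB remain.
Put f9 (24 GB) in disk 5; 40 GB remain.

5 disks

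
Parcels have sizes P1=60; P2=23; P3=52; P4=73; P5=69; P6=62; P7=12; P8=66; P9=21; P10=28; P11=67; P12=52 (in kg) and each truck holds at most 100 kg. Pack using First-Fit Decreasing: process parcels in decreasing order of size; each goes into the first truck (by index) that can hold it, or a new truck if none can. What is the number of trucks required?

Sorted descending: 73, 69, 67, 66, 62, 60, 52, 52, 28, 23, 21, 12.
truck 1: place 73 kg, 27 kg left
truck 2: place 69 kg, 31 kg left
truck 3: place 67 kg, 33 kg left
truck 4: place 66 kg, 34 kg left
truck 5: place 62 kg, 38 kg left
truck 6: place 60 kg, 40 kg left
truck 7: place 52 kg, 48 kg left
truck 8: place 52 kg, 48 kg left
truck 2: place 28 kg, 3 kg left
truck 1: place 23 kg, 4 kg left
truck 3: place 21 kg, 12 kg left
truck 3: place 12 kg, 0 kg left
Final trucks: [73,23] [69,28] [67,21,12] [66] [62] [60] [52] [52].

8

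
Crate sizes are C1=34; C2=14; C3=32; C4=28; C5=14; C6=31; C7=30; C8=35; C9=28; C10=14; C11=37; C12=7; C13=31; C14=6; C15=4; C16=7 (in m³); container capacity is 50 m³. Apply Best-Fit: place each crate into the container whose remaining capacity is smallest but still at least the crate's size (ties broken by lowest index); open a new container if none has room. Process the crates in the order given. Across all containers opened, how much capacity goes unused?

Put C1 (34 m³) in container 1; 16 m³ remain.
Put C2 (14 m³) in container 1; 2 m³ remain.
Put C3 (32 m³) in container 2; 18 m³ remain.
Put C4 (28 m³) in container 3; 22 m³ remain.
Put C5 (14 m³) in container 2; 4 m³ remain.
Put C6 (31 m³) in container 4; 19 m³ remain.
Put C7 (30 m³) in container 5; 20 m³ remain.
Put C8 (35 m³) in container 6; 15 m³ remain.
Put C9 (28 m³) in container 7; 22 m³ remain.
Put C10 (14 m³) in container 6; 1 m³ remain.
Put C11 (37 m³) in container 8; 13 m³ remain.
Put C12 (7 m³) in container 8; 6 m³ remain.
Put C13 (31 m³) in container 9; 19 m³ remain.
Put C14 (6 m³) in container 8; 0 m³ remain.
Put C15 (4 m³) in container 2; 0 m³ remain.
Put C16 (7 m³) in container 4; 12 m³ remain.
9 containers × 50 m³ = 450 m³; used 352 m³; unused 98 m³.

98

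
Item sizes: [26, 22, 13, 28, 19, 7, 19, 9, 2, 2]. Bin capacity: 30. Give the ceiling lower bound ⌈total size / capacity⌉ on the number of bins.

Total size = 26 + 22 + 13 + 28 + 19 + 7 + 19 + 9 + 2 + 2 = 147.
⌈147 / 30⌉ = 5.

5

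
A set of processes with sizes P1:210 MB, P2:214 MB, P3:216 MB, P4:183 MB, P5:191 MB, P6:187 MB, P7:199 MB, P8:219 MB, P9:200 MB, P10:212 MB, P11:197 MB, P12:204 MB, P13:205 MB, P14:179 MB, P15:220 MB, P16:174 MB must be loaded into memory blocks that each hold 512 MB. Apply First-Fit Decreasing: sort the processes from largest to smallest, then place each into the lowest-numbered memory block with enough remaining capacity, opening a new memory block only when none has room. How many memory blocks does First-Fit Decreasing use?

8

Sorted descending: 220, 219, 216, 214, 212, 210, 205, 204, 200, 199, 197, 191, 187, 183, 179, 174.
memory block 1: place 220 MB, 292 MB left
memory block 1: place 219 MB, 73 MB left
memory block 2: place 216 MB, 296 MB left
memory block 2: place 214 MB, 82 MB left
memory block 3: place 212 MB, 300 MB left
memory block 3: place 210 MB, 90 MB left
memory block 4: place 205 MB, 307 MB left
memory block 4: place 204 MB, 103 MB left
memory block 5: place 200 MB, 312 MB left
memory block 5: place 199 MB, 113 MB left
memory block 6: place 197 MB, 315 MB left
memory block 6: place 191 MB, 124 MB left
memory block 7: place 187 MB, 325 MB left
memory block 7: place 183 MB, 142 MB left
memory block 8: place 179 MB, 333 MB left
memory block 8: place 174 MB, 159 MB left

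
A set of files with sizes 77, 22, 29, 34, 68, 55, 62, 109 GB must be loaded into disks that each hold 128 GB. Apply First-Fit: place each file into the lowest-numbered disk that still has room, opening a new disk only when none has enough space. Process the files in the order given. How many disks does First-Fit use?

4 disks

77 GB → disk 1 (remaining 51 GB)
22 GB → disk 1 (remaining 29 GB)
29 GB → disk 1 (remaining 0 GB)
34 GB → disk 2 (remaining 94 GB)
68 GB → disk 2 (remaining 26 GB)
55 GB → disk 3 (remaining 73 GB)
62 GB → disk 3 (remaining 11 GB)
109 GB → disk 4 (remaining 19 GB)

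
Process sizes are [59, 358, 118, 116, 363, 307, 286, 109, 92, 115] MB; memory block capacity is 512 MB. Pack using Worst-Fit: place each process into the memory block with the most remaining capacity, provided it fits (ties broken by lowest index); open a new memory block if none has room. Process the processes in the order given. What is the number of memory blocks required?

5

Put 59 MB in memory block 1; 453 MB remain.
Put 358 MB in memory block 1; 95 MB remain.
Put 118 MB in memory block 2; 394 MB remain.
Put 116 MB in memory block 2; 278 MB remain.
Put 363 MB in memory block 3; 149 MB remain.
Put 307 MB in memory block 4; 205 MB remain.
Put 286 MB in memory block 5; 226 MB remain.
Put 109 MB in memory block 2; 169 MB remain.
Put 92 MB in memory block 5; 134 MB remain.
Put 115 MB in memory block 4; 90 MB remain.
Final memory blocks: [59,358] [118,116,109] [363] [307,115] [286,92].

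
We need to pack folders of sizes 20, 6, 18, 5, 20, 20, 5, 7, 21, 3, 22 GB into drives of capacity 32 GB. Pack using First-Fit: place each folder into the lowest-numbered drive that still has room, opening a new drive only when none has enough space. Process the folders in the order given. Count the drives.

6

Put 20 GB in drive 1; 12 GB remain.
Put 6 GB in drive 1; 6 GB remain.
Put 18 GB in drive 2; 14 GB remain.
Put 5 GB in drive 1; 1 GB remain.
Put 20 GB in drive 3; 12 GB remain.
Put 20 GB in drive 4; 12 GB remain.
Put 5 GB in drive 2; 9 GB remain.
Put 7 GB in drive 2; 2 GB remain.
Put 21 GB in drive 5; 11 GB remain.
Put 3 GB in drive 3; 9 GB remain.
Put 22 GB in drive 6; 10 GB remain.
Final drives: [20,6,5] [18,5,7] [20,3] [20] [21] [22].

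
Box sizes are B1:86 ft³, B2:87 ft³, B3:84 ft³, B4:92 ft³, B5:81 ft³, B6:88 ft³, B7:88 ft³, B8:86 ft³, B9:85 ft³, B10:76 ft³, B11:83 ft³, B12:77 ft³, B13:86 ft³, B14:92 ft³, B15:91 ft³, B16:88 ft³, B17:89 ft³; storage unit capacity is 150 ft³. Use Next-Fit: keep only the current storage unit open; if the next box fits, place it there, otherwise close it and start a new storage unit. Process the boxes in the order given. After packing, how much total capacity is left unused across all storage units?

Put B1 (86 ft³) in storage unit 1; 64 ft³ remain.
Put B2 (87 ft³) in storage unit 2; 63 ft³ remain.
Put B3 (84 ft³) in storage unit 3; 66 ft³ remain.
Put B4 (92 ft³) in storage unit 4; 58 ft³ remain.
Put B5 (81 ft³) in storage unit 5; 69 ft³ remain.
Put B6 (88 ft³) in storage unit 6; 62 ft³ remain.
Put B7 (88 ft³) in storage unit 7; 62 ft³ remain.
Put B8 (86 ft³) in storage unit 8; 64 ft³ remain.
Put B9 (85 ft³) in storage unit 9; 65 ft³ remain.
Put B10 (76 ft³) in storage unit 10; 74 ft³ remain.
Put B11 (83 ft³) in storage unit 11; 67 ft³ remain.
Put B12 (77 ft³) in storage unit 12; 73 ft³ remain.
Put B13 (86 ft³) in storage unit 13; 64 ft³ remain.
Put B14 (92 ft³) in storage unit 14; 58 ft³ remain.
Put B15 (91 ft³) in storage unit 15; 59 ft³ remain.
Put B16 (88 ft³) in storage unit 16; 62 ft³ remain.
Put B17 (89 ft³) in storage unit 17; 61 ft³ remain.
17 storage units × 150 ft³ = 2550 ft³; used 1459 ft³; unused 1091 ft³.

1091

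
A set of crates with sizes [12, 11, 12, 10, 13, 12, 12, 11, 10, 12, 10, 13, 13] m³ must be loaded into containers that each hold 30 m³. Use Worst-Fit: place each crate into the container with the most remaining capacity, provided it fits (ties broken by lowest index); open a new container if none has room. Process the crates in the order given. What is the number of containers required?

Put 12 m³ in container 1; 18 m³ remain.
Put 11 m³ in container 1; 7 m³ remain.
Put 12 m³ in container 2; 18 m³ remain.
Put 10 m³ in container 2; 8 m³ remain.
Put 13 m³ in container 3; 17 m³ remain.
Put 12 m³ in container 3; 5 m³ remain.
Put 12 m³ in container 4; 18 m³ remain.
Put 11 m³ in container 4; 7 m³ remain.
Put 10 m³ in container 5; 20 m³ remain.
Put 12 m³ in container 5; 8 m³ remain.
Put 10 m³ in container 6; 20 m³ remain.
Put 13 m³ in container 6; 7 m³ remain.
Put 13 m³ in container 7; 17 m³ remain.

7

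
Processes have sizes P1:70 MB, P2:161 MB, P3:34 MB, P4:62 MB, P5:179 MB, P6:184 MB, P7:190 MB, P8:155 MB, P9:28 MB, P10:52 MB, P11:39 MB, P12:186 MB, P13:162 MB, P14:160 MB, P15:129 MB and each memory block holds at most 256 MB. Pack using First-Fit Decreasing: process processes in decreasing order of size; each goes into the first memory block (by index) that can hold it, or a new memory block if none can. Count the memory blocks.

9

Sorted descending: 190, 186, 184, 179, 162, 161, 160, 155, 129, 70, 62, 52, 39, 34, 28.
memory block 1: place 190 MB, 66 MB left
memory block 2: place 186 MB, 70 MB left
memory block 3: place 184 MB, 72 MB left
memory block 4: place 179 MB, 77 MB left
memory block 5: place 162 MB, 94 MB left
memory block 6: place 161 MB, 95 MB left
memory block 7: place 160 MB, 96 MB left
memory block 8: place 155 MB, 101 MB left
memory block 9: place 129 MB, 127 MB left
memory block 2: place 70 MB, 0 MB left
memory block 1: place 62 MB, 4 MB left
memory block 3: place 52 MB, 20 MB left
memory block 4: place 39 MB, 38 MB left
memory block 4: place 34 MB, 4 MB left
memory block 5: place 28 MB, 66 MB left
Final memory blocks: [190,62] [186,70] [184,52] [179,39,34] [162,28] [161] [160] [155] [129].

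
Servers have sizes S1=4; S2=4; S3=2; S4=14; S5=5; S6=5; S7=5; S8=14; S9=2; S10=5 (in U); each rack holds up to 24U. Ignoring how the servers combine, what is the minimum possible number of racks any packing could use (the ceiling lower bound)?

3

Total size = 4 + 4 + 2 + 14 + 5 + 5 + 5 + 14 + 2 + 5 = 60U.
⌈60 / 24⌉ = 3.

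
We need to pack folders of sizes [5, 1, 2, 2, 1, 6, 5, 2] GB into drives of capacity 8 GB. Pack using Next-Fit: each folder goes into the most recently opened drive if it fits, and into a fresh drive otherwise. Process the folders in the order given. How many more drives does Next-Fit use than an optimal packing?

1

Next-Fit: [5,1,2] [2,1] [6] [5,2] → 4 drives.
Total size 24 GB; any packing needs at least ⌈24/8⌉ = 3 drives.
An optimal packing achieves that bound: [6,2] [5,2,1] [5,2,1] → 3 drives.
Excess: 4 − 3 = 1.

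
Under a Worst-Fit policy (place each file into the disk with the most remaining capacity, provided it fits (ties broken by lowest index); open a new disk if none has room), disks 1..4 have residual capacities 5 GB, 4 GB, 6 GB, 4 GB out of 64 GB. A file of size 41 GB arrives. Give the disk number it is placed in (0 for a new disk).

0

No disk has ≥ 41 GB free, so a new disk is opened.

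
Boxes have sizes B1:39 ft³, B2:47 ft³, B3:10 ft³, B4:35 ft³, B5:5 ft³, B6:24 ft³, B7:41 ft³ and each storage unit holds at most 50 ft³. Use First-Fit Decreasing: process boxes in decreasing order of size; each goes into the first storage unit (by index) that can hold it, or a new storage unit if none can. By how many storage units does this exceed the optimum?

0

First-Fit Decreasing: [47] [41,5] [39,10] [35] [24] → 5 storage units.
Total size 201 ft³; any packing needs at least ⌈201/50⌉ = 5 storage units.
So 5 is already optimal.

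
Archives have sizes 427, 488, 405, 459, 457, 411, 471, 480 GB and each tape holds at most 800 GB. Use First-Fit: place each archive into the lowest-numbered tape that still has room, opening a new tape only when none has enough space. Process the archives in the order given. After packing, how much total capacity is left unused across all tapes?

2802

427 GB → tape 1 (remaining 373 GB)
488 GB → tape 2 (remaining 312 GB)
405 GB → tape 3 (remaining 395 GB)
459 GB → tape 4 (remaining 341 GB)
457 GB → tape 5 (remaining 343 GB)
411 GB → tape 6 (remaining 389 GB)
471 GB → tape 7 (remaining 329 GB)
480 GB → tape 8 (remaining 320 GB)
8 tapes × 800 GB = 6400 GB; used 3598 GB; unused 2802 GB.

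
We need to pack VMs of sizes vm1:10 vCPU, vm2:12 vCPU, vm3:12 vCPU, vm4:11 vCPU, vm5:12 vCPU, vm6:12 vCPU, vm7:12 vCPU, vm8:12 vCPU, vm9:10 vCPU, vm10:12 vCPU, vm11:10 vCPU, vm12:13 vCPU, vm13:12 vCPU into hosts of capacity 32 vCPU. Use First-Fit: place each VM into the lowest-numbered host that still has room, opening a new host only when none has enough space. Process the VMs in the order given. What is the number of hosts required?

vm1 (10 vCPU) → host 1 (remaining 22 vCPU)
vm2 (12 vCPU) → host 1 (remaining 10 vCPU)
vm3 (12 vCPU) → host 2 (remaining 20 vCPU)
vm4 (11 vCPU) → host 2 (remaining 9 vCPU)
vm5 (12 vCPU) → host 3 (remaining 20 vCPU)
vm6 (12 vCPU) → host 3 (remaining 8 vCPU)
vm7 (12 vCPU) → host 4 (remaining 20 vCPU)
vm8 (12 vCPU) → host 4 (remaining 8 vCPU)
vm9 (10 vCPU) → host 1 (remaining 0 vCPU)
vm10 (12 vCPU) → host 5 (remaining 20 vCPU)
vm11 (10 vCPU) → host 5 (remaining 10 vCPU)
vm12 (13 vCPU) → host 6 (remaining 19 vCPU)
vm13 (12 vCPU) → host 6 (remaining 7 vCPU)

6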